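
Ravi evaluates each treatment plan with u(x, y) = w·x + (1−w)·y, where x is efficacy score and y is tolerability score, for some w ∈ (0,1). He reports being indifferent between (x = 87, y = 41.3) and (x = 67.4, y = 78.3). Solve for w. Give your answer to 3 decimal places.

Indifference: w·87 + (1−w)·41.3 = w·67.4 + (1−w)·78.3.
Collecting terms: w·19.6 = (1−w)·37.
Hence w = 37/(19.6+37) = 37/56.6 = 0.654.

w = 0.654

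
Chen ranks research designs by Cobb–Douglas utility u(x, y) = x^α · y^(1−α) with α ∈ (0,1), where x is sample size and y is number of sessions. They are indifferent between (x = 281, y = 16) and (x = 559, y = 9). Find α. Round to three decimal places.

α ≈ 0.455

Indifference: 281^α · 16^(1−α) = 559^α · 9^(1−α).
(281/559)^α = (9/16)^(1−α); take logs: α·ln(281/559) = (1−α)·ln(9/16), i.e. α·-0.687795 = (1−α)·-0.575364.
Thus α·(-1.263159) = -0.575364, so α = -0.575364/-1.263159 ≈ 0.455.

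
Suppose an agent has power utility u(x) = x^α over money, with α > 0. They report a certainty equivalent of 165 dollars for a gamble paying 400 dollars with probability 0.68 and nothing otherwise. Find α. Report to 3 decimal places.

α ≈ 0.436

The lottery's expected utility is 0.68·u(400) + 0.32·u(0) = 0.68·400^α (since u(0) = 0 for α > 0).
Equating: 165^α = 0.68·400^α, i.e. 0.4125^α = 0.68.
Taking logs: α·ln(165/400) = ln(0.68), so α = -0.385662 / -0.885519 ≈ 0.436.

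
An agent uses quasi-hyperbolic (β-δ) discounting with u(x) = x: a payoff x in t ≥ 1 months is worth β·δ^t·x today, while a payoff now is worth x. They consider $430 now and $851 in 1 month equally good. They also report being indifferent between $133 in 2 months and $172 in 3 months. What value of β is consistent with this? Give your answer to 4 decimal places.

β ≈ 0.6535

Both payoffs in the second observation are in the future, so β drops out: δ^2·133 = δ^3·172 ⇒ δ = 133/172 = 0.77326.
The first indifference: 430 = β·δ·851, so β = 430/(δ·851) = 430/(0.77326·851) ≈ 0.6535.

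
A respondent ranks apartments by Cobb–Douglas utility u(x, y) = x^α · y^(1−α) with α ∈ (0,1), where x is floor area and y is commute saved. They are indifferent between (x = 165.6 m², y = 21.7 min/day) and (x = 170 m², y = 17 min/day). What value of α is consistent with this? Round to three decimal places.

The Cobb–Douglas utilities coincide, so 165.6^α·21.7^(1−α) = 170^α·17^(1−α).
Rearrange to (165.6/170)^α = (17/21.7)^(1−α) and take logs: α·-0.026223 = (1−α)·-0.244099.
With A = -0.026223 and B = -0.244099: α·A = (1−α)·B, so α = B/(A+B) = -0.244099/-0.270322 ≈ 0.903.

α ≈ 0.903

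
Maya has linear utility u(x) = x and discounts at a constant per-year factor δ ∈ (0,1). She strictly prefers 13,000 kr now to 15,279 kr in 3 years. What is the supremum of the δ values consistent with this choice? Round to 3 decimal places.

Comparing present values: 13000 > δ^3·15279.
So δ^3 < 13000/15279 = 0.85084; taking the cube root of both positive sides preserves the inequality.
δ < (13000/15279)^(1/3) ≈ 0.948.

δ < 0.948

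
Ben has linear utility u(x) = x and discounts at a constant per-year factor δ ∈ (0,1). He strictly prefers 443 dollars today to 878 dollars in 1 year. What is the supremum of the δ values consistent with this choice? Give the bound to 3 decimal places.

The preference means 443 > δ·878.
So δ < 443/878 = 0.50456.

δ < 0.505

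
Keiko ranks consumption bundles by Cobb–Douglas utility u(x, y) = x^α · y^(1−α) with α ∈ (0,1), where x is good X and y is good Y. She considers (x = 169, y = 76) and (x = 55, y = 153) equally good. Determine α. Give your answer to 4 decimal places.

Indifference: 169^α · 76^(1−α) = 55^α · 153^(1−α).
Taking logs: α·ln 169 + (1−α)·ln 76 = α·ln 55 + (1−α)·ln 153, i.e. α·1.1225655 = (1−α)·0.6997046.
With A = 1.1225655 and B = 0.6997046: α·A = (1−α)·B, so α = B/(A+B) = 0.6997046/1.8222701 ≈ 0.3840.

α ≈ 0.3840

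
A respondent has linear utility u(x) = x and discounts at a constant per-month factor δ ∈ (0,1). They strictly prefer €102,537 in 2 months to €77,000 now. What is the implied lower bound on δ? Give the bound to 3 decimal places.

Comparing present values: 77000 < δ^2·102537.
Dividing by 102537: δ^2 > 0.75095. Both sides are positive, so the square root keeps the direction.
δ > (77000/102537)^(1/2) ≈ 0.867.

δ > 0.867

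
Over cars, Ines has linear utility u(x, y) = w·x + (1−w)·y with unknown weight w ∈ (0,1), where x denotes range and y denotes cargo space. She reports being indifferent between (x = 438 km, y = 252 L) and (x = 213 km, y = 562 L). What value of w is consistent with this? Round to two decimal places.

w = 0.58

Equating utilities: w·438 + (1−w)·252 = w·213 + (1−w)·562.
w·(438−213) = (1−w)·(562−252), i.e. w·225 = (1−w)·310.
The marginal rate of substitution is 310/225, so w = 310/(225+310) = 0.58.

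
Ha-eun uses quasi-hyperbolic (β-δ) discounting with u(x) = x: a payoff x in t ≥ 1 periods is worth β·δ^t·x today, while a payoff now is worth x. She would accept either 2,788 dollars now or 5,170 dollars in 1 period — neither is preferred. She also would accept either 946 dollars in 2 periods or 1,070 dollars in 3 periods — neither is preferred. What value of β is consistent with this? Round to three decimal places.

β ≈ 0.610

From the later pair, β·δ^2·946 = β·δ^3·1070; dividing through, δ = 946/1070 = 0.88411.
Substituting δ into 2788 = β·δ·5170: β = 2788/(4570.860) ≈ 0.610.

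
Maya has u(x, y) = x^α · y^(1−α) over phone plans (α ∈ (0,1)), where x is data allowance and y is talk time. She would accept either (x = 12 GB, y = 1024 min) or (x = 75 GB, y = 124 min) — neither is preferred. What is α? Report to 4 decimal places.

Set the two utilities equal: 12^α·1024^(1−α) = 75^α·124^(1−α).
(12/75)^α = (124/1024)^(1−α); take logs: α·ln(12/75) = (1−α)·ln(124/1024), i.e. α·-1.8325815 = (1−α)·-2.1111902.
With A = -1.8325815 and B = -2.1111902: α·A = (1−α)·B, so α = B/(A+B) = -2.1111902/-3.9437717 ≈ 0.5353.

α ≈ 0.5353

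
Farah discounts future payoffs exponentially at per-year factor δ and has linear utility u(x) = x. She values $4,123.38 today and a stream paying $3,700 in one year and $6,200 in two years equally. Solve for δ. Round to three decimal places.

Present value of the stream is 3700·δ + 6200·δ². Indifference gives 3700δ + 6200δ² = 4123.38.
So 6200δ² + 3700δ − 4123.38 = 0.
The positive root is δ = [−3700 + √(3700² + 4·6200·4123.38)] / (2·6200) = (−3700 + 10768.000)/12400 ≈ 0.570.

δ ≈ 0.570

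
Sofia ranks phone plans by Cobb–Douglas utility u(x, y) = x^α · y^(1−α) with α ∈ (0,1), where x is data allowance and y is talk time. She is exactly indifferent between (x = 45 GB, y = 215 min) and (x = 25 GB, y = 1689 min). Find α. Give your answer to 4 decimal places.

α ≈ 0.7781

The Cobb–Douglas utilities coincide, so 45^α·215^(1−α) = 25^α·1689^(1−α).
Taking logs: α·ln 45 + (1−α)·ln 215 = α·ln 25 + (1−α)·ln 1689, i.e. α·0.5877867 = (1−α)·2.0612539.
So α/(1−α) = (2.0612539)/(0.5877867) = 3.5068060, and α = 3.5068060/4.5068060 ≈ 0.7781.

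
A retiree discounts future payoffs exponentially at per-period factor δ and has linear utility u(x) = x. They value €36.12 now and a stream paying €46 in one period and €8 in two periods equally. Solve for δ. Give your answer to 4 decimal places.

The stream is worth 46δ + 8δ² today, so 46δ + 8δ² = 36.12.
So 8δ² + 46δ − 36.12 = 0.
By the quadratic formula (taking the positive root), δ = (−46 + √3271.84) / 16 ≈ 0.7000.

δ ≈ 0.7000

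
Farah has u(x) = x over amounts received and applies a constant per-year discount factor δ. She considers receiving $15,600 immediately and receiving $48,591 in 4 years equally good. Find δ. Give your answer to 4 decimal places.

δ ≈ 0.7527

The payoff in 4 years is discounted by δ^4, so u(15600) = δ^4·u(48591) and δ^4 = u(15600)/u(48591).
With u(x) = x: δ^4 = 15600/48591 = 0.32105.
Taking the 4th root: δ = 0.32105^(1/4) ≈ 0.7527.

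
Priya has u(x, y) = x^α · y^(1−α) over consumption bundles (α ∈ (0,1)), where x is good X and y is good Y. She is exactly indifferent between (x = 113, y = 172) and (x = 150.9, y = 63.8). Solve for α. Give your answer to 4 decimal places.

Set the two utilities equal: 113^α·172^(1−α) = 150.9^α·63.8^(1−α).
Rearrange to (113/150.9)^α = (63.8/172)^(1−α) and take logs: α·-0.2892295 = (1−α)·-0.9917413.
With A = -0.2892295 and B = -0.9917413: α·A = (1−α)·B, so α = B/(A+B) = -0.9917413/-1.2809708 ≈ 0.7742.

α ≈ 0.7742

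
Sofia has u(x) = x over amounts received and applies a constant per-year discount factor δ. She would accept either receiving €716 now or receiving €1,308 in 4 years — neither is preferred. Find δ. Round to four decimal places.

Equating discounted utilities: u(716) = δ^4·u(1308) ⇒ δ^4 = u(716)/u(1308).
With u(x) = x: δ^4 = 716/1308 = 0.54740.
Taking the 4th root: δ = 0.54740^(1/4) ≈ 0.8602.

δ ≈ 0.8602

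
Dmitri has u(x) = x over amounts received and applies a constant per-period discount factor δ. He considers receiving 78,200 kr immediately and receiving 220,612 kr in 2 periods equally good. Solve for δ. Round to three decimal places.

Equating discounted utilities: u(78200) = δ^2·u(220612) ⇒ δ^2 = u(78200)/u(220612).
With u(x) = x: δ^2 = 78200/220612 = 0.35447.
So δ = 0.35447^(1/2) ≈ 0.595.

δ ≈ 0.595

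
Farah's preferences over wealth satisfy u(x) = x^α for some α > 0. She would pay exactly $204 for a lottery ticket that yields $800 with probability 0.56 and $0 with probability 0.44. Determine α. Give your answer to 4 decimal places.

α ≈ 0.4243

EU(lottery) = 0.56·800^α + 0.44·0 = 0.56·800^α.
Setting u(204) equal to that: 204^α = 0.56·800^α ⇒ (204/800)^α = 0.56.
α = ln(0.56) / ln(204/800) = -0.5798185/-1.3664917 ≈ 0.4243.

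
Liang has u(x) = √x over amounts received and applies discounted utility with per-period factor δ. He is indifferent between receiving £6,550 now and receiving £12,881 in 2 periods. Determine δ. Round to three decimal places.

δ ≈ 0.844

The payoff in 2 periods is discounted by δ^2, so u(6550) = δ^2·u(12881) and δ^2 = u(6550)/u(12881).
Since u(x) = √x, δ^2 = √(6550/12881) = 0.71309.
Hence δ = (0.71309)^(1/2) = 0.84445.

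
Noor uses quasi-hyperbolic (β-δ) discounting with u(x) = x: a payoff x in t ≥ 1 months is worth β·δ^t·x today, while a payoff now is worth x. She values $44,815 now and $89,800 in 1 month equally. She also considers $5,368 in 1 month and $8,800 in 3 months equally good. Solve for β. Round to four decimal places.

From the later pair, β·δ^1·5368 = β·δ^3·8800; dividing through, δ^2 = 5368/8800 = 0.61000, so δ = 0.78102.
Substituting δ into 44815 = β·δ·89800: β = 44815/(70136.042) ≈ 0.6390.

β ≈ 0.6390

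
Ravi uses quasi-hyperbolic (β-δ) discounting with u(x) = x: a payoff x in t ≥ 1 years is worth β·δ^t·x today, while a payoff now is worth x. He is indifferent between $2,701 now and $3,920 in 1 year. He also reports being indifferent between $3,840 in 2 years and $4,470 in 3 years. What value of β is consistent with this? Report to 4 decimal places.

β ≈ 0.8021

The second indifference involves only future payoffs, so β cancels: β·δ^2·3840 = β·δ^3·4470, giving δ = 3840/4470 = 0.85906.
Now use the now-vs-future pair: 2701 = β·δ·3920 gives β = 2701/(0.85906·3920) ≈ 0.8021.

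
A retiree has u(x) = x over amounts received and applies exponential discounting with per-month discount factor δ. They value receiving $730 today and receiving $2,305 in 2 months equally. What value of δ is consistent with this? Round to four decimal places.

Equating discounted utilities: u(730) = δ^2·u(2305) ⇒ δ^2 = u(730)/u(2305).
With u(x) = x: δ^2 = 730/2305 = 0.31670.
So δ = 0.31670^(1/2) ≈ 0.5628.

δ ≈ 0.5628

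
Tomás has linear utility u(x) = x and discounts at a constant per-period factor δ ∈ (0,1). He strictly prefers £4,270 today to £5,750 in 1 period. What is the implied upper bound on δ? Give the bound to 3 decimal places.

δ < 0.743

Comparing present values: 4270 > δ·5750.
Dividing through by 5750 gives δ < 0.74261.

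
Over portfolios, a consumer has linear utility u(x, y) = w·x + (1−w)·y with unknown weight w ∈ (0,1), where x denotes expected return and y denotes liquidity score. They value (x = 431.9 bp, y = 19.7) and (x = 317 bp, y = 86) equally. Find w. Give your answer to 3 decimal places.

w = 0.366

Equating utilities: w·431.9 + (1−w)·19.7 = w·317 + (1−w)·86.
Rearranging, 114.9·w − 66.3·(1−w) = 0.
So w/(1−w) = 66.3/114.9 = 0.5770, giving w = 66.3/(114.9+66.3) = 0.366.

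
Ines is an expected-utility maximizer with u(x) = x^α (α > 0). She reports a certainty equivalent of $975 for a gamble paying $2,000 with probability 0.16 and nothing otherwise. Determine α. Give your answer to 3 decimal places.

The lottery's expected utility is 0.16·u(2000) + 0.84·u(0) = 0.16·2000^α (since u(0) = 0 for α > 0).
Setting u(975) equal to that: 975^α = 0.16·2000^α ⇒ (975/2000)^α = 0.16.
α = ln(0.16) / ln(975/2000) = -1.832581/-0.718465 ≈ 2.551.

α ≈ 2.551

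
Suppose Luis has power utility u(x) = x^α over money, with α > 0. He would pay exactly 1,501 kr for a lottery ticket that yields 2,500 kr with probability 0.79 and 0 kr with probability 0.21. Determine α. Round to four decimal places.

α ≈ 0.4621

Since u(0) = 0, the lottery's EU is 0.79·2500^α.
Indifference: 1501^α = 0.79·2500^α, so (1501/2500)^α = 0.79.
α = ln(0.79) / ln(1501/2500) = -0.2357223/-0.5101592 ≈ 0.4621.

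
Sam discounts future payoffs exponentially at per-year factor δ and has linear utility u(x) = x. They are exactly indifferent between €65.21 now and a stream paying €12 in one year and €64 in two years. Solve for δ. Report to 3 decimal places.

δ ≈ 0.920

Equating present values: 65.21 = 12δ + 64δ².
Rearranged: 64δ² + 12δ − 65.21 = 0.
δ = (−12 + √(12² + 4·64·65.21)) / (2·64) = (−12 + √16837.76) / 128 ≈ 0.920.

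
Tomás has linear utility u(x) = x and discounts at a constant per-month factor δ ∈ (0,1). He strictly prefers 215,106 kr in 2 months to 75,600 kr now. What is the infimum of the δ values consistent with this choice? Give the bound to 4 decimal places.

Comparing present values: 75600 < δ^2·215106.
So δ^2 > 75600/215106 = 0.35145; taking the square root of both positive sides preserves the inequality.
δ > 0.35145^(1/2) = 0.5928.

δ > 0.5928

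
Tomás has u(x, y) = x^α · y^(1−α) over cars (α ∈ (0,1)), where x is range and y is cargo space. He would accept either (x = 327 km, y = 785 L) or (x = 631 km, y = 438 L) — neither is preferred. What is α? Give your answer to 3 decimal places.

α ≈ 0.470

The Cobb–Douglas utilities coincide, so 327^α·785^(1−α) = 631^α·438^(1−α).
Taking logs: α·ln 327 + (1−α)·ln 785 = α·ln 631 + (1−α)·ln 438, i.e. α·-0.657346 = (1−α)·-0.583465.
So α/(1−α) = (-0.583465)/(-0.657346) = 0.887607, and α = 0.887607/1.887607 ≈ 0.470.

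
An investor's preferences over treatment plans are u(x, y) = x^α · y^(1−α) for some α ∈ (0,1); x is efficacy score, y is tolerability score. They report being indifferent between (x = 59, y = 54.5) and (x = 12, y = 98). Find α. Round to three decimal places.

α ≈ 0.269

Set the two utilities equal: 59^α·54.5^(1−α) = 12^α·98^(1−α).
(59/12)^α = (98/54.5)^(1−α); take logs: α·ln(59/12) = (1−α)·ln(98/54.5), i.e. α·1.592631 = (1−α)·0.586767.
So α/(1−α) = (0.586767)/(1.592631) = 0.368426, and α = 0.368426/1.368426 ≈ 0.269.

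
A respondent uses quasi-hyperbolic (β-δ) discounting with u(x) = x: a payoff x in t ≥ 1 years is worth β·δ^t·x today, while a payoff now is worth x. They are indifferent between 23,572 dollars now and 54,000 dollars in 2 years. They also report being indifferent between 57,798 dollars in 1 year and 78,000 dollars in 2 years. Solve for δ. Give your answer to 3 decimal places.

δ ≈ 0.741

Both payoffs in the second observation are in the future, so β drops out: δ^1·57798 = δ^2·78000 ⇒ δ = 57798/78000 = 0.74100.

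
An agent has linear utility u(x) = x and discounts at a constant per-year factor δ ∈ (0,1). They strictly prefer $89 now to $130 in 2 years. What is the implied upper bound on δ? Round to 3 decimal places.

The preference means 89 > δ^2·130.
Hence δ^2 < 89/130 = 0.68462, and x ↦ x^(1/2) is increasing on (0,∞).
δ < (89/130)^(1/2) ≈ 0.827.

δ < 0.827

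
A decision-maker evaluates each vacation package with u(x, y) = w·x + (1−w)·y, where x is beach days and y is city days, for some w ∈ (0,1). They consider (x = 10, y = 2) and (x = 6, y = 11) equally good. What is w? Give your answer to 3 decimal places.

Indifference: w·10 + (1−w)·2 = w·6 + (1−w)·11.
Rearranging, 4·w − 9·(1−w) = 0.
The marginal rate of substitution is 9/4, so w = 9/(4+9) = 0.692.

w = 0.692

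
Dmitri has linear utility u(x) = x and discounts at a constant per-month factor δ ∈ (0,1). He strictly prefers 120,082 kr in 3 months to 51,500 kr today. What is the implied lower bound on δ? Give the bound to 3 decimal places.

δ > 0.754

Comparing present values: 51500 < δ^3·120082.
Dividing by 120082: δ^3 > 0.42887. Both sides are positive, so the cube root keeps the direction.
δ > 0.42887^(1/3) = 0.754.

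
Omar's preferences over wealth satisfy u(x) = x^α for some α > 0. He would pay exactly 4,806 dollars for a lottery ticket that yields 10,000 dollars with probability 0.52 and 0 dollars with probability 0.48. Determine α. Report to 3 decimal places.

α ≈ 0.892

EU(lottery) = 0.52·10000^α + 0.48·0 = 0.52·10000^α.
Equating: 4806^α = 0.52·10000^α, i.e. 0.4806^α = 0.52.
Take logs: α = ln 0.52 / ln(4806/10000) ≈ 0.89246.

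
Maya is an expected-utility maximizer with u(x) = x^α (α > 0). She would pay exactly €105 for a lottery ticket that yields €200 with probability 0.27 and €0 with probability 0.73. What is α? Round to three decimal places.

EU(lottery) = 0.27·200^α + 0.73·0 = 0.27·200^α.
Setting u(105) equal to that: 105^α = 0.27·200^α ⇒ (105/200)^α = 0.27.
α = ln(0.27) / ln(105/200) = -1.309333/-0.644357 ≈ 2.032.

α ≈ 2.032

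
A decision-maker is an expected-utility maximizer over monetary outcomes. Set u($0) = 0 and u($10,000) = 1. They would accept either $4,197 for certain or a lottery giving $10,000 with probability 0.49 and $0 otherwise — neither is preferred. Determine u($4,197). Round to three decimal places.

u($4,197) equals the lottery's expected utility: 0.49·1 + 0.51·0 = 0.49.

0.490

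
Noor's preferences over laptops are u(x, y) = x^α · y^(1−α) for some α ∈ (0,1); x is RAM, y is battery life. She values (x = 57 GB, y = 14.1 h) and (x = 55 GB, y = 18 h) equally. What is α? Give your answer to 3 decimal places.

α ≈ 0.872

Set the two utilities equal: 57^α·14.1^(1−α) = 55^α·18^(1−α).
Taking logs: α·ln 57 + (1−α)·ln 14.1 = α·ln 55 + (1−α)·ln 18, i.e. α·0.035718 = (1−α)·0.244197.
So α/(1−α) = (0.244197)/(0.035718) = 6.836805, and α = 6.836805/7.836805 ≈ 0.872.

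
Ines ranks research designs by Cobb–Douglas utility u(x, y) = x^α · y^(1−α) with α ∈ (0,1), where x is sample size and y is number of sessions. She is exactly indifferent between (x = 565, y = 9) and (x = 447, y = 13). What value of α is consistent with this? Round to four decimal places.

α ≈ 0.6108

Indifference: 565^α · 9^(1−α) = 447^α · 13^(1−α).
Taking logs: α·ln 565 + (1−α)·ln 9 = α·ln 447 + (1−α)·ln 13, i.e. α·0.2342671 = (1−α)·0.3677248.
So α/(1−α) = (0.3677248)/(0.2342671) = 1.5696818, and α = 1.5696818/2.5696818 ≈ 0.6108.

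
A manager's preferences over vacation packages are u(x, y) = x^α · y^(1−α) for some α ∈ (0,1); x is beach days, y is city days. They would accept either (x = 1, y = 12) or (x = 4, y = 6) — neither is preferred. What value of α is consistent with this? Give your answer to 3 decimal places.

α ≈ 0.333

The Cobb–Douglas utilities coincide, so 1^α·12^(1−α) = 4^α·6^(1−α).
Rearrange to (1/4)^α = (6/12)^(1−α) and take logs: α·-1.386294 = (1−α)·-0.693147.
With A = -1.386294 and B = -0.693147: α·A = (1−α)·B, so α = B/(A+B) = -0.693147/-2.079441 ≈ 0.333.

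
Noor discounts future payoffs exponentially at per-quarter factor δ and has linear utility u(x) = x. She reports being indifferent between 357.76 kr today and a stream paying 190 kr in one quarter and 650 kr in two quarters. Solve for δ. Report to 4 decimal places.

δ ≈ 0.6100

Equating present values: 357.76 = 190δ + 650δ².
So 650δ² + 190δ − 357.76 = 0.
By the quadratic formula (taking the positive root), δ = (−190 + √966276.00) / 1300 ≈ 0.6100.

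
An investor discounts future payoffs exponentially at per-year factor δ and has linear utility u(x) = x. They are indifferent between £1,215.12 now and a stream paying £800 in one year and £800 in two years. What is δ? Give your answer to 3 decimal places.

δ ≈ 0.830

Present value of the stream is 800·δ + 800·δ². Indifference gives 800δ + 800δ² = 1215.12.
Rearranged: 800δ² + 800δ − 1215.12 = 0.
By the quadratic formula (taking the positive root), δ = (−800 + √4528384.00) / 1600 ≈ 0.830.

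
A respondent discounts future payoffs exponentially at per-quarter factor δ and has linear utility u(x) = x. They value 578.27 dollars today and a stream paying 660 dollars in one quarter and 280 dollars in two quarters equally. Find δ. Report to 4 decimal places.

Equating present values: 578.27 = 660δ + 280δ².
Rearranged: 280δ² + 660δ − 578.27 = 0.
The positive root is δ = [−660 + √(660² + 4·280·578.27)] / (2·280) = (−660 + 1040.799)/560 ≈ 0.6800.

δ ≈ 0.6800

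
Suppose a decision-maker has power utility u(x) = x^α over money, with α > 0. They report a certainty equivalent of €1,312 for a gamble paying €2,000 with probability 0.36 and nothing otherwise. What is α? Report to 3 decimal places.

EU(lottery) = 0.36·2000^α + 0.64·0 = 0.36·2000^α.
Setting u(1312) equal to that: 1312^α = 0.36·2000^α ⇒ (1312/2000)^α = 0.36.
Taking logs: α·ln(1312/2000) = ln(0.36), so α = -1.021651 / -0.421594 ≈ 2.423.

α ≈ 2.423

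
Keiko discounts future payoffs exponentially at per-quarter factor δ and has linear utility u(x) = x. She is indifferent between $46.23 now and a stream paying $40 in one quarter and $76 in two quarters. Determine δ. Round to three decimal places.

δ ≈ 0.560

Present value of the stream is 40·δ + 76·δ². Indifference gives 40δ + 76δ² = 46.23.
Rearranged: 76δ² + 40δ − 46.23 = 0.
δ = (−40 + √(40² + 4·76·46.23)) / (2·76) = (−40 + √15653.92) / 152 ≈ 0.560.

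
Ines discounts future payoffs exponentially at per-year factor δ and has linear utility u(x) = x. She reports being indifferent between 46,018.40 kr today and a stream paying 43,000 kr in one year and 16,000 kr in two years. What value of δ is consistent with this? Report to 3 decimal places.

δ ≈ 0.820

The stream is worth 43000δ + 16000δ² today, so 43000δ + 16000δ² = 46018.40.
So 16000δ² + 43000δ − 46018.40 = 0.
By the quadratic formula (taking the positive root), δ = (−43000 + √4794177600.00) / 32000 ≈ 0.820.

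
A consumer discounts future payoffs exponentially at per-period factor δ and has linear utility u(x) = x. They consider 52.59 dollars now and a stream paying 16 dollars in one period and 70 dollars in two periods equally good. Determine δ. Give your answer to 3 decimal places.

Present value of the stream is 16·δ + 70·δ². Indifference gives 16δ + 70δ² = 52.59.
That is, 70δ² + 16δ − 52.59 = 0, a quadratic in δ.
By the quadratic formula (taking the positive root), δ = (−16 + √14981.20) / 140 ≈ 0.760.

δ ≈ 0.760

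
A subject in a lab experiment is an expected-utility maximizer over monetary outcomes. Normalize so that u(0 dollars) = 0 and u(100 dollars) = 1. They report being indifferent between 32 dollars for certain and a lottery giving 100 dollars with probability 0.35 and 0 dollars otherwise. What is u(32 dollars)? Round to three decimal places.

u(32 dollars) equals the lottery's expected utility: 0.35·1 + 0.65·0 = 0.35.

0.350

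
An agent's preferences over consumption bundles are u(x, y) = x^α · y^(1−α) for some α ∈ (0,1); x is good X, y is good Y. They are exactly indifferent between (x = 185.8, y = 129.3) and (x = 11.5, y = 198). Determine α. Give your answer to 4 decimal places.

α ≈ 0.1328

Indifference: 185.8^α · 129.3^(1−α) = 11.5^α · 198^(1−α).
Taking logs: α·ln 185.8 + (1−α)·ln 129.3 = α·ln 11.5 + (1−α)·ln 198, i.e. α·2.7823238 = (1−α)·0.4261317.
With A = 2.7823238 and B = 0.4261317: α·A = (1−α)·B, so α = B/(A+B) = 0.4261317/3.2084555 ≈ 0.1328.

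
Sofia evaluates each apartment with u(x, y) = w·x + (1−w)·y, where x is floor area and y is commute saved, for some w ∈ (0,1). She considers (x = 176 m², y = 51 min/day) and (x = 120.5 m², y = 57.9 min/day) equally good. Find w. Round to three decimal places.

Indifference: w·176 + (1−w)·51 = w·120.5 + (1−w)·57.9.
Rearranging, 55.5·w − 6.9·(1−w) = 0.
Hence w = 6.9/(55.5+6.9) = 6.9/62.4 = 0.111.

w = 0.111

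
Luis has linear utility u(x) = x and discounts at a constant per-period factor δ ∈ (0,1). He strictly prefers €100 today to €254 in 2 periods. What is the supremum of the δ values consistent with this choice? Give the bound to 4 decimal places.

The preference means 100 > δ^2·254.
Hence δ^2 < 100/254 = 0.39370, and x ↦ x^(1/2) is increasing on (0,∞).
δ < (100/254)^(1/2) ≈ 0.6275.

δ < 0.6275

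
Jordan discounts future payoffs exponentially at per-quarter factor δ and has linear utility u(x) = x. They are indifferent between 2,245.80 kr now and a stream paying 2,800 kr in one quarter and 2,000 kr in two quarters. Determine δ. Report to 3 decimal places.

δ ≈ 0.570

Present value of the stream is 2800·δ + 2000·δ². Indifference gives 2800δ + 2000δ² = 2245.80.
So 2000δ² + 2800δ − 2245.80 = 0.
δ = (−2800 + √(2800² + 4·2000·2245.80)) / (2·2000) = (−2800 + √25806400.00) / 4000 ≈ 0.570.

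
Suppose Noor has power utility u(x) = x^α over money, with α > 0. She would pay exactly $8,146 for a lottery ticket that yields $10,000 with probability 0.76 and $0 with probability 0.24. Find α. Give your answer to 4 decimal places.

The lottery's expected utility is 0.76·u(10000) + 0.24·u(0) = 0.76·10000^α (since u(0) = 0 for α > 0).
Indifference: 8146^α = 0.76·10000^α, so (8146/10000)^α = 0.76.
Taking logs: α·ln(8146/10000) = ln(0.76), so α = -0.2744368 / -0.2050581 ≈ 1.3383.

α ≈ 1.3383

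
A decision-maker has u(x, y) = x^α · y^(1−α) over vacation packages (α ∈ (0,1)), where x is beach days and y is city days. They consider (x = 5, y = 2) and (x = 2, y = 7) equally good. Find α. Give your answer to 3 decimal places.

α ≈ 0.578

Set the two utilities equal: 5^α·2^(1−α) = 2^α·7^(1−α).
Rearrange to (5/2)^α = (7/2)^(1−α) and take logs: α·0.916291 = (1−α)·1.252763.
So α/(1−α) = (1.252763)/(0.916291) = 1.367211, and α = 1.367211/2.367211 ≈ 0.578.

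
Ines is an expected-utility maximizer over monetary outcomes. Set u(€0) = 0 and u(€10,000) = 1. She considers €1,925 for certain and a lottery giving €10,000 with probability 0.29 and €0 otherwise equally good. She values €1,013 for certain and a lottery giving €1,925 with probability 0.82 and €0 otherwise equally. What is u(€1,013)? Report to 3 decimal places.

From the first indifference, u(€1,925) = 0.29·u(€10,000) + 0.71·u(€0) = 0.29·1 + 0.71·0 = 0.29.
The second indifference gives u(€1,013) = 0.82·u(€1,925) + 0.18·u(€0) = 0.82·0.29 + 0.18·0.00 = 0.2378.

0.238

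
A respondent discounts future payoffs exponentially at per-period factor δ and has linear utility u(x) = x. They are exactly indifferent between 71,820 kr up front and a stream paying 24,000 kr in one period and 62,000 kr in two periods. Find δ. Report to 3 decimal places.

The stream is worth 24000δ + 62000δ² today, so 24000δ + 62000δ² = 71820.
That is, 62000δ² + 24000δ − 71820 = 0, a quadratic in δ.
By the quadratic formula (taking the positive root), δ = (−24000 + √18387360000.00) / 124000 ≈ 0.900.

δ ≈ 0.900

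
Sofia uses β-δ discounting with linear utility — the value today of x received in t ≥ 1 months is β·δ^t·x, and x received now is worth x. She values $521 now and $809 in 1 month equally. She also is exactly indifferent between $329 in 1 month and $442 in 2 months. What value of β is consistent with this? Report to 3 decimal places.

β ≈ 0.865

Both payoffs in the second observation are in the future, so β drops out: δ^1·329 = δ^2·442 ⇒ δ = 329/442 = 0.74434.
Substituting δ into 521 = β·δ·809: β = 521/(602.174) ≈ 0.865.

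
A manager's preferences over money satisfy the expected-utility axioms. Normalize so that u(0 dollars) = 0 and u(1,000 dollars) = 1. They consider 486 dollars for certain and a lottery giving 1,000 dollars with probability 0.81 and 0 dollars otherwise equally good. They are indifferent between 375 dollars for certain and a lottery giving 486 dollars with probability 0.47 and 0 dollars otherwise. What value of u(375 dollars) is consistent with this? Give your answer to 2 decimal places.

0.38

First, u(486 dollars) = 0.81·u(1,000 dollars) + 0.19·u(0 dollars) = 0.81.
The second indifference gives u(375 dollars) = 0.47·u(486 dollars) + 0.53·u(0 dollars) = 0.47·0.81 + 0.53·0.00 = 0.3807.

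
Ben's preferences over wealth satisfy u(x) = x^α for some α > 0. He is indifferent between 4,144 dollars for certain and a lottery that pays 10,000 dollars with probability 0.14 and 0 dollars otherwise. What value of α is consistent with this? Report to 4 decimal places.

Since u(0) = 0, the lottery's EU is 0.14·10000^α.
Equating: 4144^α = 0.14·10000^α, i.e. 0.4144^α = 0.14.
Taking logs: α·ln(4144/10000) = ln(0.14), so α = -1.9661129 / -0.8809236 ≈ 2.2319.

α ≈ 2.2319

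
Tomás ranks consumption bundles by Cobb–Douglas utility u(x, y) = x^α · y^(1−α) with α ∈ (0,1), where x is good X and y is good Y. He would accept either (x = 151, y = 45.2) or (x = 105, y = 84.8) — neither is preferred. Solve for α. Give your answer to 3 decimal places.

The Cobb–Douglas utilities coincide, so 151^α·45.2^(1−α) = 105^α·84.8^(1−α).
Rearrange to (151/105)^α = (84.8/45.2)^(1−α) and take logs: α·0.363319 = (1−α)·0.629198.
With A = 0.363319 and B = 0.629198: α·A = (1−α)·B, so α = B/(A+B) = 0.629198/0.992517 ≈ 0.634.

α ≈ 0.634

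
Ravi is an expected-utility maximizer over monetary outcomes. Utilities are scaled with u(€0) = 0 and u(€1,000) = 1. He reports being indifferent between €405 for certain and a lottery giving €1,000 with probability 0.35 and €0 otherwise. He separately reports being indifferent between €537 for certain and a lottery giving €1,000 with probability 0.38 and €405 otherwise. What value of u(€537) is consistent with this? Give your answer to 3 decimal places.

0.597

First, u(€405) = 0.35·u(€1,000) + 0.65·u(€0) = 0.35.
The second indifference gives u(€537) = 0.38·u(€1,000) + 0.62·u(€405) = 0.38·1.00 + 0.62·0.35 = 0.5970.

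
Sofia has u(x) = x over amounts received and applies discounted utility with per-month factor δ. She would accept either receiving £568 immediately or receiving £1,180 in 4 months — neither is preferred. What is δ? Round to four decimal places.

δ ≈ 0.8329

Indifference means u(568) = δ^4 · u(1180), so δ^4 = u(568)/u(1180).
With u(x) = x: δ^4 = 568/1180 = 0.48136.
Taking the 4th root: δ = 0.48136^(1/4) ≈ 0.8329.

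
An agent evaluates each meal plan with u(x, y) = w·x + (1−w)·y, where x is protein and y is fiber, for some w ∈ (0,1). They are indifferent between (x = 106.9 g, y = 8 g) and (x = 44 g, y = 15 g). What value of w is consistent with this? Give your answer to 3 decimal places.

w = 0.100

u(106.9,8) = u(44,15) means w·106.9 + (1−w)·8 = w·44 + (1−w)·15.
Rearranging, 62.9·w − 7·(1−w) = 0.
Hence w = 7/(62.9+7) = 7/69.9 = 0.100.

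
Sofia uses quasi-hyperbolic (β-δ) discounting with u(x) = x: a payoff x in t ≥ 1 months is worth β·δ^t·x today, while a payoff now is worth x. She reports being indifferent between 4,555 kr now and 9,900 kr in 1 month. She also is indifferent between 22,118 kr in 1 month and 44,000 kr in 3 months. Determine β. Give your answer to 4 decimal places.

Both payoffs in the second observation are in the future, so β drops out: δ^1·22118 = δ^3·44000 ⇒ δ^2 = 22118/44000 = 0.50268, so δ = 0.70900.
The first indifference: 4555 = β·δ·9900, so β = 4555/(δ·9900) = 4555/(0.70900·9900) ≈ 0.6489.

β ≈ 0.6489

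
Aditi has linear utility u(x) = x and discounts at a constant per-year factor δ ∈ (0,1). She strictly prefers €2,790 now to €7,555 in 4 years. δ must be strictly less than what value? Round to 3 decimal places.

δ < 0.780

The preference means 2790 > δ^4·7555.
Hence δ^4 < 2790/7555 = 0.36929, and x ↦ x^(1/4) is increasing on (0,∞).
δ < (2790/7555)^(1/4) ≈ 0.780.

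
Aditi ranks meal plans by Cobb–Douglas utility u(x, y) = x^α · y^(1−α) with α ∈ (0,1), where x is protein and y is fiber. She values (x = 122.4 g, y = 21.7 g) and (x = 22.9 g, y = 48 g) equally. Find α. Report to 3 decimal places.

The Cobb–Douglas utilities coincide, so 122.4^α·21.7^(1−α) = 22.9^α·48^(1−α).
(122.4/22.9)^α = (48/21.7)^(1−α); take logs: α·ln(122.4/22.9) = (1−α)·ln(48/21.7), i.e. α·1.676157 = (1−α)·0.793889.
With A = 1.676157 and B = 0.793889: α·A = (1−α)·B, so α = B/(A+B) = 0.793889/2.470046 ≈ 0.321.

α ≈ 0.321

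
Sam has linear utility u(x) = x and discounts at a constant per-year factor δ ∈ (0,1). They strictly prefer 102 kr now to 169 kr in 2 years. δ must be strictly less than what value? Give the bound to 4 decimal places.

δ < 0.7769

The preference means 102 > δ^2·169.
Hence δ^2 < 102/169 = 0.60355, and x ↦ x^(1/2) is increasing on (0,∞).
δ < 0.60355^(1/2) = 0.7769.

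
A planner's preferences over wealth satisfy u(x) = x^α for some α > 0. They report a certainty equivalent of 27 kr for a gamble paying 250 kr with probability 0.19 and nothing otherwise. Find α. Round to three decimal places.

α ≈ 0.746

The lottery's expected utility is 0.19·u(250) + 0.81·u(0) = 0.19·250^α (since u(0) = 0 for α > 0).
Equating: 27^α = 0.19·250^α, i.e. 0.1080^α = 0.19.
Taking logs: α·ln(27/250) = ln(0.19), so α = -1.660731 / -2.225624 ≈ 0.746.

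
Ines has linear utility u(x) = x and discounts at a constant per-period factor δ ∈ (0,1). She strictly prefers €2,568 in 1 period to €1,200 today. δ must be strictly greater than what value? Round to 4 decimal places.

The preference means 1200 < δ·2568.
Dividing through by 2568 gives δ > 0.46729.

δ > 0.4673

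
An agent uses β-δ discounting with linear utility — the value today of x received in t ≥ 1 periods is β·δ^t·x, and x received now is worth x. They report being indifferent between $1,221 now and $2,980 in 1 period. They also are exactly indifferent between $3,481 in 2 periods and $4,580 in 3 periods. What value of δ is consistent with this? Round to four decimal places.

δ ≈ 0.7600

The second indifference involves only future payoffs, so β cancels: β·δ^2·3481 = β·δ^3·4580, giving δ = 3481/4580 = 0.76004.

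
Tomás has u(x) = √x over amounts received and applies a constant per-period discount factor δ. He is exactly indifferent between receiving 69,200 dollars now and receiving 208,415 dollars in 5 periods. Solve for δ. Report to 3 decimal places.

Equating discounted utilities: u(69200) = δ^5·u(208415) ⇒ δ^5 = u(69200)/u(208415).
Since u(x) = √x, δ^5 = √(69200/208415) = 0.57622.
Hence δ = (0.57622)^(1/5) = 0.89561.

δ ≈ 0.896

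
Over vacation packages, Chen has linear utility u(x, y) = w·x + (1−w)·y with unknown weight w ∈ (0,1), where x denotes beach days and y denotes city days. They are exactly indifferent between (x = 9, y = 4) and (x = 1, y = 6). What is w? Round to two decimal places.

u(9,4) = u(1,6) means w·9 + (1−w)·4 = w·1 + (1−w)·6.
Collecting terms: w·8 = (1−w)·2.
The marginal rate of substitution is 2/8, so w = 2/(8+2) = 0.20.

w = 0.20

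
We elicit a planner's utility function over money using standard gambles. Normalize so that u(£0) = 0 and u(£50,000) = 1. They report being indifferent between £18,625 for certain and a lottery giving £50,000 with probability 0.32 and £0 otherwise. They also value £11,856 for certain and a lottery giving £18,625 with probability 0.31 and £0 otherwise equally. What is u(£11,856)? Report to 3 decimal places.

From the first indifference, u(£18,625) = 0.32·u(£50,000) + 0.68·u(£0) = 0.32·1 + 0.68·0 = 0.32.
Then u(£11,856) = 0.31·u(£18,625) + 0.69·u(£0) = 0.31·0.32 + 0.69·0.00 = 0.0992.

0.099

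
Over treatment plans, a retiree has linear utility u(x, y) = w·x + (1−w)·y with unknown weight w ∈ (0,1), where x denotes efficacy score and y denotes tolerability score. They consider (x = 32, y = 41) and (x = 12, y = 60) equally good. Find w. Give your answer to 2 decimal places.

Indifference: w·32 + (1−w)·41 = w·12 + (1−w)·60.
Rearranging, 20·w − 19·(1−w) = 0.
The marginal rate of substitution is 19/20, so w = 19/(20+19) = 0.49.

w = 0.49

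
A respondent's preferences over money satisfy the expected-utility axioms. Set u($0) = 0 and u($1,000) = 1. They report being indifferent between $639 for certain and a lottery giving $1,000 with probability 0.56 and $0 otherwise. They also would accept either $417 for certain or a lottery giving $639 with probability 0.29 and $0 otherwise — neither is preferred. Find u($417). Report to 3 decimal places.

0.162

The first gamble pins u($639): it must equal 0.56·1 + 0.44·0 = 0.56.
The second indifference gives u($417) = 0.29·u($639) + 0.71·u($0) = 0.29·0.56 + 0.71·0.00 = 0.1624.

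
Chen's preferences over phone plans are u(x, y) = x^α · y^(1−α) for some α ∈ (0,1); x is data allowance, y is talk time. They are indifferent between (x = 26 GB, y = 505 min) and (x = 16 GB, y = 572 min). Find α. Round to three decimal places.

α ≈ 0.204

Indifference: 26^α · 505^(1−α) = 16^α · 572^(1−α).
Taking logs: α·ln 26 + (1−α)·ln 505 = α·ln 16 + (1−α)·ln 572, i.e. α·0.485508 = (1−α)·0.124581.
With A = 0.485508 and B = 0.124581: α·A = (1−α)·B, so α = B/(A+B) = 0.124581/0.610089 ≈ 0.204.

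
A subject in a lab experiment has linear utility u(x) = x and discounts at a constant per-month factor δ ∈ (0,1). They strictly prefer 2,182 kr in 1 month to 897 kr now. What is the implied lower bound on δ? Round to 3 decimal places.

Comparing present values: 897 < δ·2182.
So δ > 897/2182 = 0.41109.

δ > 0.411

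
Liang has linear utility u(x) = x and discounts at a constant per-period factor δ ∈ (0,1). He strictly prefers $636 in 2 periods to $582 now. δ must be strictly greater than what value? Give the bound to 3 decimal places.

δ > 0.957

Under u(x) = x this choice says 582 < δ^2·636.
So δ^2 > 582/636 = 0.91509; taking the square root of both positive sides preserves the inequality.
δ > 0.91509^(1/2) = 0.957.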